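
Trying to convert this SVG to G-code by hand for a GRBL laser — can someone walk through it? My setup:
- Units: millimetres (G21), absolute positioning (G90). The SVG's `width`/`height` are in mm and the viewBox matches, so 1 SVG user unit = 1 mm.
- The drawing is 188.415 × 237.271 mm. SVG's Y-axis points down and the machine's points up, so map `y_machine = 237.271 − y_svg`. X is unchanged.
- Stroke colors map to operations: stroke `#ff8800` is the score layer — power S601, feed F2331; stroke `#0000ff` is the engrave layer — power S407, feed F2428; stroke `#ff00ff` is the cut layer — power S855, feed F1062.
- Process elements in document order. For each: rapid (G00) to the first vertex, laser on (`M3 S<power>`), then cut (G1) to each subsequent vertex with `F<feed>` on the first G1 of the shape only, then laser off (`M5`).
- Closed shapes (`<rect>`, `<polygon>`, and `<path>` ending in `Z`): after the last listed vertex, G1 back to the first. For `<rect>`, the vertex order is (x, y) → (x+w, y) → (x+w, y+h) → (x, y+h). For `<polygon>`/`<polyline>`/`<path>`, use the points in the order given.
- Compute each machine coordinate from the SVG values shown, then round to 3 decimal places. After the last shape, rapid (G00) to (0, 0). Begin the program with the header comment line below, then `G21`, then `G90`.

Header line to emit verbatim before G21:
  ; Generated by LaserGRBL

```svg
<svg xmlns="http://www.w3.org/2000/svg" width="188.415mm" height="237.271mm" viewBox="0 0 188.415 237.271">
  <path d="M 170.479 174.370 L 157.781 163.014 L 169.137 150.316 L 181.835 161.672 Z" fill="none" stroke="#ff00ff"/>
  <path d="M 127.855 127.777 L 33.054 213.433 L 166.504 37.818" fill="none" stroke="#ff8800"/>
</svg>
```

viewBox `0 0 188.415 237.271` with mm width/height → 1 unit = 1 mm. Flip: y_m = 237.271 − y_svg.

**Shape 1** — `<path>` regular polygon, stroke `#ff00ff` → cut (S855, F1062). Machine vertices: (170.479,62.901) → (157.781,74.257) → (169.137,86.955) → (181.835,75.599) → (170.479,62.901). Closed: final G1 returns to the first vertex.

**Shape 2** — `<path>` open polyline, stroke `#ff8800` → score (S601, F2331). Machine vertices: (127.855,109.494) → (33.054,23.838) → (166.504,199.453). Open path.

; Generated by LaserGRBL
G21
G90
G00 X170.479 Y62.901
M3 S855
G1 X157.781 Y74.257 F1062
G1 X169.137 Y86.955
G1 X181.835 Y75.599
G1 X170.479 Y62.901
M5
G00 X127.855 Y109.494
M3 S601
G1 X33.054 Y23.838 F2331
G1 X166.504 Y199.453
M5
G00 X0.000 Y0.000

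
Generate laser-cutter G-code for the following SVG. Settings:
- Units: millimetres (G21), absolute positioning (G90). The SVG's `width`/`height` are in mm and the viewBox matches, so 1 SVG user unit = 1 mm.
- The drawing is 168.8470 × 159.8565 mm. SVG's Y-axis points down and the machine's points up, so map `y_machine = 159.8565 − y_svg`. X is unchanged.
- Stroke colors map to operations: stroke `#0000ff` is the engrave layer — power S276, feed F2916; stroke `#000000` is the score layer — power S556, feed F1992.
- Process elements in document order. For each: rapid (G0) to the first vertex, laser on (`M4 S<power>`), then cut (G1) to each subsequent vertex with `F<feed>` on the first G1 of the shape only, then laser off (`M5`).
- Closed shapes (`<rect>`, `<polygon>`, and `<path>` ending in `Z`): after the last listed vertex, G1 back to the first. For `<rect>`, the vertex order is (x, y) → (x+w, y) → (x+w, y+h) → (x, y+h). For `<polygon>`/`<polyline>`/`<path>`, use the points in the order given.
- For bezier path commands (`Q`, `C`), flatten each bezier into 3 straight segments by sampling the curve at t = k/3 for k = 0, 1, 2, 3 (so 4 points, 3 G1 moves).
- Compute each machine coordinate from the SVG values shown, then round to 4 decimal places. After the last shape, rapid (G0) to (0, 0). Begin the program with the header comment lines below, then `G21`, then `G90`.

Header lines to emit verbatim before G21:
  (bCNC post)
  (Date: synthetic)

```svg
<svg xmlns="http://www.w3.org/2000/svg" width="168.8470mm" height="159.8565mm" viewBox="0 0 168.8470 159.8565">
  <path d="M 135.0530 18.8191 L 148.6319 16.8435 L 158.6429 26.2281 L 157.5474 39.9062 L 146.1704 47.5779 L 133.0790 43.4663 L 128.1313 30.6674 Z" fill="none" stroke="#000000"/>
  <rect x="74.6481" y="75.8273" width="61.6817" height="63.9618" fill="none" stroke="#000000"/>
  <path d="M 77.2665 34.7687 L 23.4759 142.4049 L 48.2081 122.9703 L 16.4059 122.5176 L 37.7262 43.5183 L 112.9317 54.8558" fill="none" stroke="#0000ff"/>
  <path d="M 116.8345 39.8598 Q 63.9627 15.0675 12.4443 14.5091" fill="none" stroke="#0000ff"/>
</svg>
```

(bCNC post)
(Date: synthetic)
G21
G90
G0 X135.0530 Y141.0374
M4 S556
G1 X148.6319 Y143.0130 F1992
G1 X158.6429 Y133.6284
G1 X157.5474 Y119.9503
G1 X146.1704 Y112.2786
G1 X133.0790 Y116.3902
G1 X128.1313 Y129.1891
G1 X135.0530 Y141.0374
M5
G0 X74.6481 Y84.0292
M4 S556
G1 X136.3298 Y84.0292 F1992
G1 X136.3298 Y20.0674
G1 X74.6481 Y20.0674
G1 X74.6481 Y84.0292
M5
G0 X77.2665 Y125.0878
M4 S276
G1 X23.4759 Y17.4516 F2916
G1 X48.2081 Y36.8862
G1 X16.4059 Y37.3389
G1 X37.7262 Y116.3382
G1 X112.9317 Y105.0007
M5
G0 X116.8345 Y119.9967
M4 S276
G1 X81.7370 Y133.8322 F2916
G1 X46.9403 Y142.2825
G1 X12.4443 Y145.3474
M5
G0 X0.0000 Y0.0000

1 u = 1 mm; y_m = 159.8565 − y.

[1] `<path>` regular polygon, #000000→score S556 F1992: (135.0530,141.0374) → (148.6319,143.0130) → (158.6429,133.6284) → (157.5474,119.9503) → (146.1704,112.2786) → (133.0790,116.3902) → (128.1313,129.1891) → (135.0530,141.0374) (closed)

[2] `<rect>` rectangle, #000000→score S556 F1992: (74.6481,84.0292) → (136.3298,84.0292) → (136.3298,20.0674) → (74.6481,20.0674) → (74.6481,84.0292) (closed)

[3] `<path>` open polyline, #0000ff→engrave S276 F2916: (77.2665,125.0878) → (23.4759,17.4516) → (48.2081,36.8862) → (16.4059,37.3389) → (37.7262,116.3382) → (112.9317,105.0007)

[4] `<path>` quadratic bezier, #0000ff→engrave S276 F2916: (116.8345,119.9967) → (81.7370,133.8322) → (46.9403,142.2825) → (12.4443,145.3474)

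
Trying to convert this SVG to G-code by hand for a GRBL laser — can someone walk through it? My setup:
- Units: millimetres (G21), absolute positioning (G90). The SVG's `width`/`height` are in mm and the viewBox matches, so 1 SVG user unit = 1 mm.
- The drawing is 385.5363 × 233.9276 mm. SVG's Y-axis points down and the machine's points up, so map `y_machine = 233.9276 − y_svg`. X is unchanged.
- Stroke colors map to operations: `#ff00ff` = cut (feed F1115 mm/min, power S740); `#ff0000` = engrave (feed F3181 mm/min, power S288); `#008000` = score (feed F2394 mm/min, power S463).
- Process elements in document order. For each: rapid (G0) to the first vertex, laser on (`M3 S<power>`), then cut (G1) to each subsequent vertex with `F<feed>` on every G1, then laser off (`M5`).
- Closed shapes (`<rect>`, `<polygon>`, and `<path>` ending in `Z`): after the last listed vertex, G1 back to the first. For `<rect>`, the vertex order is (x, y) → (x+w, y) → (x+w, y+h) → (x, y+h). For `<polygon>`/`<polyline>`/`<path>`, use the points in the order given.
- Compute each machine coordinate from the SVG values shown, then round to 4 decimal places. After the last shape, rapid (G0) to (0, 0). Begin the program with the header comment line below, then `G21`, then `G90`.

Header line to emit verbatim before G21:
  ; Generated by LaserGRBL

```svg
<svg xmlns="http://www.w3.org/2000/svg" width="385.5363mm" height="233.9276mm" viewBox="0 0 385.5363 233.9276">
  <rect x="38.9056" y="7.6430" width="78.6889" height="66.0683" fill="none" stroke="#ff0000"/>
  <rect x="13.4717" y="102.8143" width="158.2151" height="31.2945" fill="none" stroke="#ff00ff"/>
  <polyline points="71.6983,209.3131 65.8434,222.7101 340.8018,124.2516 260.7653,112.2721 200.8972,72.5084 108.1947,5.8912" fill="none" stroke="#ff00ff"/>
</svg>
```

Since the viewBox matches the mm dimensions, user units are millimetres directly. The only transform is the Y-flip y_m = 233.9276 − y_svg.

Shape 1 is a rectangle drawn with `<rect>`. Its stroke #ff0000 means engrave at S288, F3181. After flipping Y the toolpath is (38.9056,226.2846) → (117.5945,226.2846) → (117.5945,160.2163) → (38.9056,160.2163) → (38.9056,226.2846), returning to the start.

Shape 2 is a rectangle drawn with `<rect>`. Its stroke #ff00ff means cut at S740, F1115. After flipping Y the toolpath is (13.4717,131.1133) → (171.6868,131.1133) → (171.6868,99.8188) → (13.4717,99.8188) → (13.4717,131.1133), returning to the start.

Shape 3 is a open polyline drawn with `<polyline>`. Its stroke #ff00ff means cut at S740, F1115. After flipping Y the toolpath is (71.6983,24.6145) → (65.8434,11.2175) → (340.8018,109.6760) → (260.7653,121.6555) → (200.8972,161.4192) → (108.1947,228.0364).

; Generated by LaserGRBL
G21
G90
G0 X38.9056 Y226.2846
M3 S288
G1 X117.5945 Y226.2846 F3181
G1 X117.5945 Y160.2163 F3181
G1 X38.9056 Y160.2163 F3181
G1 X38.9056 Y226.2846 F3181
M5
G0 X13.4717 Y131.1133
M3 S740
G1 X171.6868 Y131.1133 F1115
G1 X171.6868 Y99.8188 F1115
G1 X13.4717 Y99.8188 F1115
G1 X13.4717 Y131.1133 F1115
M5
G0 X71.6983 Y24.6145
M3 S740
G1 X65.8434 Y11.2175 F1115
G1 X340.8018 Y109.6760 F1115
G1 X260.7653 Y121.6555 F1115
G1 X200.8972 Y161.4192 F1115
G1 X108.1947 Y228.0364 F1115
M5
G0 X0.0000 Y0.0000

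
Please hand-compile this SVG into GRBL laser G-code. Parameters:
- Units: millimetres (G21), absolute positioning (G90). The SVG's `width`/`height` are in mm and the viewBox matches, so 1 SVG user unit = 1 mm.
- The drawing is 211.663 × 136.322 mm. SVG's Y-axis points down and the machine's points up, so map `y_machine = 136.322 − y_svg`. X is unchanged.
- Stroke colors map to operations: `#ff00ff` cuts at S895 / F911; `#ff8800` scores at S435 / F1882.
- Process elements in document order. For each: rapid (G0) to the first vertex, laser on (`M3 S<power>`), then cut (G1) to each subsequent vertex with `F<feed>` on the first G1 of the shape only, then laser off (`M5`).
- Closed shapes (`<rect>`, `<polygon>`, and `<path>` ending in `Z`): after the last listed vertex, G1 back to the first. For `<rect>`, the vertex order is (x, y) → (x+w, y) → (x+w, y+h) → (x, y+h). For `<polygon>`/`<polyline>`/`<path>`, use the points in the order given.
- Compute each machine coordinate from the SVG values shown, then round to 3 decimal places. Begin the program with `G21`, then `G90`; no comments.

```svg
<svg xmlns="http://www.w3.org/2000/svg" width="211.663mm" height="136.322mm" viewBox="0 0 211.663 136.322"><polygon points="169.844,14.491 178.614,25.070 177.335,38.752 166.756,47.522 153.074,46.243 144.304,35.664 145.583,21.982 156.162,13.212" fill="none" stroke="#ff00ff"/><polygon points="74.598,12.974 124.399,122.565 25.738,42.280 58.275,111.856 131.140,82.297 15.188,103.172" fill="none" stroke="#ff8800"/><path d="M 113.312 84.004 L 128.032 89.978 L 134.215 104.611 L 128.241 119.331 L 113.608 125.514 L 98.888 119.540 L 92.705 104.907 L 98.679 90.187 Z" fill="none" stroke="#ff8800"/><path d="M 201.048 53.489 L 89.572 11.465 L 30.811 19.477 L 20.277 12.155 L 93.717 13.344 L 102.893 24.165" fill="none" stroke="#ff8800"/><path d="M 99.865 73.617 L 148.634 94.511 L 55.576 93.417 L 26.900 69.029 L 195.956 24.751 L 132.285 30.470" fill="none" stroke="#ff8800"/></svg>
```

G21
G90
G0 X169.844 Y121.831
M3 S895
G1 X178.614 Y111.252 F911
G1 X177.335 Y97.570
G1 X166.756 Y88.800
G1 X153.074 Y90.079
G1 X144.304 Y100.658
G1 X145.583 Y114.340
G1 X156.162 Y123.110
G1 X169.844 Y121.831
M5
G0 X74.598 Y123.348
M3 S435
G1 X124.399 Y13.757 F1882
G1 X25.738 Y94.042
G1 X58.275 Y24.466
G1 X131.140 Y54.025
G1 X15.188 Y33.150
G1 X74.598 Y123.348
M5
G0 X113.312 Y52.318
M3 S435
G1 X128.032 Y46.344 F1882
G1 X134.215 Y31.711
G1 X128.241 Y16.991
G1 X113.608 Y10.808
G1 X98.888 Y16.782
G1 X92.705 Y31.415
G1 X98.679 Y46.135
G1 X113.312 Y52.318
M5
G0 X201.048 Y82.833
M3 S435
G1 X89.572 Y124.857 F1882
G1 X30.811 Y116.845
G1 X20.277 Y124.167
G1 X93.717 Y122.978
G1 X102.893 Y112.157
M5
G0 X99.865 Y62.705
M3 S435
G1 X148.634 Y41.811 F1882
G1 X55.576 Y42.905
G1 X26.900 Y67.293
G1 X195.956 Y111.571
G1 X132.285 Y105.852
M5

viewBox `0 0 211.663 136.322` with mm width/height → 1 unit = 1 mm. Flip: y_m = 136.322 − y_svg.

**Shape 1** — `<polygon>` regular polygon, stroke `#ff00ff` → cut (S895, F911). Machine vertices: (169.844,121.831) → (178.614,111.252) → (177.335,97.570) → (166.756,88.800) → (153.074,90.079) → (144.304,100.658) → (145.583,114.340) → (156.162,123.110) → (169.844,121.831). Closed: final G1 returns to the first vertex.

**Shape 2** — `<polygon>` closed polygon, stroke `#ff8800` → score (S435, F1882). Machine vertices: (74.598,123.348) → (124.399,13.757) → (25.738,94.042) → (58.275,24.466) → (131.140,54.025) → (15.188,33.150) → (74.598,123.348). Closed: final G1 returns to the first vertex.

**Shape 3** — `<path>` regular polygon, stroke `#ff8800` → score (S435, F1882). Machine vertices: (113.312,52.318) → (128.032,46.344) → (134.215,31.711) → (128.241,16.991) → (113.608,10.808) → (98.888,16.782) → (92.705,31.415) → (98.679,46.135) → (113.312,52.318). Closed: final G1 returns to the first vertex.

**Shape 4** — `<path>` open polyline, stroke `#ff8800` → score (S435, F1882). Machine vertices: (201.048,82.833) → (89.572,124.857) → (30.811,116.845) → (20.277,124.167) → (93.717,122.978) → (102.893,112.157). Open path.

**Shape 5** — `<path>` open polyline, stroke `#ff8800` → score (S435, F1882). Machine vertices: (99.865,62.705) → (148.634,41.811) → (55.576,42.905) → (26.900,67.293) → (195.956,111.571) → (132.285,105.852). Open path.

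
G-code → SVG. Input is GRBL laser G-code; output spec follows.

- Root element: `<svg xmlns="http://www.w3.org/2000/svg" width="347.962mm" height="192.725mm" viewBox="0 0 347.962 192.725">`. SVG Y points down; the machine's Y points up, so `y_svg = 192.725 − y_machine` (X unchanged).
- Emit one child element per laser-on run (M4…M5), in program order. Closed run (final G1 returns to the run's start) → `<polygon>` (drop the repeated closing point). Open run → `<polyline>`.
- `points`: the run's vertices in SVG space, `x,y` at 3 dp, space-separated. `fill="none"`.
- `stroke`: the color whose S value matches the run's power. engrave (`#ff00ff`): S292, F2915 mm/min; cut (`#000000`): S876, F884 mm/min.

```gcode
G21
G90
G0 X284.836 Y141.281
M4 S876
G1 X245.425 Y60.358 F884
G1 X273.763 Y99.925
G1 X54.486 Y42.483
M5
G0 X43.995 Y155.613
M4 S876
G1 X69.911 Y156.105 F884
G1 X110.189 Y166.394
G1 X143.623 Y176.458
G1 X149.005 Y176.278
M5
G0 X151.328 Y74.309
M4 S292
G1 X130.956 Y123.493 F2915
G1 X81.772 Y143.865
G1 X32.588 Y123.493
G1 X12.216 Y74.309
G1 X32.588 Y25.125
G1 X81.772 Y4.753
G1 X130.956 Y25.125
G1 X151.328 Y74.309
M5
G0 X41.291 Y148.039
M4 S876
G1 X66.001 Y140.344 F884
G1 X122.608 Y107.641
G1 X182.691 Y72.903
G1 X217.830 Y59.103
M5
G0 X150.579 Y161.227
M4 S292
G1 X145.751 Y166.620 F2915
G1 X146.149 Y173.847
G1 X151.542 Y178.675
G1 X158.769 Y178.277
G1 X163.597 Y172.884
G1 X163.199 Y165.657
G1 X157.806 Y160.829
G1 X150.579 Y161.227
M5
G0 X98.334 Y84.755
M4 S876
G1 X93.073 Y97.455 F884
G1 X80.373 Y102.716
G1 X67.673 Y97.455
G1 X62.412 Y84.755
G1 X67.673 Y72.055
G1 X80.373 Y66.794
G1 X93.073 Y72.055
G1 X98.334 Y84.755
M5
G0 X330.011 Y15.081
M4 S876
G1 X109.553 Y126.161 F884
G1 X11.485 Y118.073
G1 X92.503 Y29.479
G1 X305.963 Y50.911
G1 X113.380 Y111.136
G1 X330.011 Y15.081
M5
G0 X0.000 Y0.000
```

<svg xmlns="http://www.w3.org/2000/svg" width="347.962mm" height="192.725mm" viewBox="0 0 347.962 192.725">
  <polyline points="284.836,51.444 245.425,132.367 273.763,92.800 54.486,150.242" fill="none" stroke="#000000"/>
  <polyline points="43.995,37.112 69.911,36.620 110.189,26.331 143.623,16.267 149.005,16.447" fill="none" stroke="#000000"/>
  <polygon points="151.328,118.416 130.956,69.232 81.772,48.860 32.588,69.232 12.216,118.416 32.588,167.600 81.772,187.972 130.956,167.600" fill="none" stroke="#ff00ff"/>
  <polyline points="41.291,44.686 66.001,52.381 122.608,85.084 182.691,119.822 217.830,133.622" fill="none" stroke="#000000"/>
  <polygon points="150.579,31.498 145.751,26.105 146.149,18.878 151.542,14.050 158.769,14.448 163.597,19.841 163.199,27.068 157.806,31.896" fill="none" stroke="#ff00ff"/>
  <polygon points="98.334,107.970 93.073,95.270 80.373,90.009 67.673,95.270 62.412,107.970 67.673,120.670 80.373,125.931 93.073,120.670" fill="none" stroke="#000000"/>
  <polygon points="330.011,177.644 109.553,66.564 11.485,74.652 92.503,163.246 305.963,141.814 113.380,81.589" fill="none" stroke="#000000"/>
</svg>

y_svg = 192.725 − y_m.

[1] S876→`#000000` (cut); open run; points: 284.836,51.444 245.425,132.367 273.763,92.800 54.486,150.242

[2] S876→`#000000` (cut); open run; points: 43.995,37.112 69.911,36.620 110.189,26.331 143.623,16.267 149.005,16.447

[3] S292→`#ff00ff` (engrave); closed run; points: 151.328,118.416 130.956,69.232 81.772,48.860 32.588,69.232 12.216,118.416 32.588,167.600 81.772,187.972 130.956,167.600

[4] S876→`#000000` (cut); open run; points: 41.291,44.686 66.001,52.381 122.608,85.084 182.691,119.822 217.830,133.622

[5] S292→`#ff00ff` (engrave); closed run; points: 150.579,31.498 145.751,26.105 146.149,18.878 151.542,14.050 158.769,14.448 163.597,19.841 163.199,27.068 157.806,31.896

[6] S876→`#000000` (cut); closed run; points: 98.334,107.970 93.073,95.270 80.373,90.009 67.673,95.270 62.412,107.970 67.673,120.670 80.373,125.931 93.073,120.670

[7] S876→`#000000` (cut); closed run; points: 330.011,177.644 109.553,66.564 11.485,74.652 92.503,163.246 305.963,141.814 113.380,81.589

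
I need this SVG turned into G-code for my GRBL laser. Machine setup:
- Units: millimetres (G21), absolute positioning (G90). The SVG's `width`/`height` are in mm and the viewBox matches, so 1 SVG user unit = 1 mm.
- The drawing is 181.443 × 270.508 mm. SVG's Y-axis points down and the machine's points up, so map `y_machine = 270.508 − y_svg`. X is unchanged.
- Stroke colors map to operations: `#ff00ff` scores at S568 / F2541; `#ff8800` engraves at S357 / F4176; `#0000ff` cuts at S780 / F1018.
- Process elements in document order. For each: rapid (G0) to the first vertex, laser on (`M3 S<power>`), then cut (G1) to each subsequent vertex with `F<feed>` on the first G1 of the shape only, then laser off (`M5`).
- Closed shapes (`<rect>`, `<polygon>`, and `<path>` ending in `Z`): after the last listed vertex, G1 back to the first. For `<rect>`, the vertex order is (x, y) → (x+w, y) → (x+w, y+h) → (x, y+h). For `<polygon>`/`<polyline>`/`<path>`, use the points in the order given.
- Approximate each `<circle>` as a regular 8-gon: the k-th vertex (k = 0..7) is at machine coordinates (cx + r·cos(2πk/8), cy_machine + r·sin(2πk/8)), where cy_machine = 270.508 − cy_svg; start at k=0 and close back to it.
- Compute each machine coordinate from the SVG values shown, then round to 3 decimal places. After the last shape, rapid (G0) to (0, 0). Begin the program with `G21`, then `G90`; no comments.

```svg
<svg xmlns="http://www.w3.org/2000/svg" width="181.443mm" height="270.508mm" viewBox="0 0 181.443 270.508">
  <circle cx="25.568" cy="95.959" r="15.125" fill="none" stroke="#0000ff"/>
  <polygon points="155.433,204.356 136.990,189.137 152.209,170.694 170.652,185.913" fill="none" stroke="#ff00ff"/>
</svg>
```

1 u = 1 mm; y_m = 270.508 − y.

[1] `<circle>` circle, #0000ff→cut S780 F1018: (40.693,174.549) → (36.263,185.244) → (25.568,189.674) → (14.873,185.244) → (10.443,174.549) → (14.873,163.854) → (25.568,159.424) → (36.263,163.854) → (40.693,174.549) (closed)

[2] `<polygon>` regular polygon, #ff00ff→score S568 F2541: (155.433,66.152) → (136.990,81.371) → (152.209,99.814) → (170.652,84.595) → (155.433,66.152) (closed)

G21
G90
G0 X40.693 Y174.549
M3 S780
G1 X36.263 Y185.244 F1018
G1 X25.568 Y189.674
G1 X14.873 Y185.244
G1 X10.443 Y174.549
G1 X14.873 Y163.854
G1 X25.568 Y159.424
G1 X36.263 Y163.854
G1 X40.693 Y174.549
M5
G0 X155.433 Y66.152
M3 S568
G1 X136.990 Y81.371 F2541
G1 X152.209 Y99.814
G1 X170.652 Y84.595
G1 X155.433 Y66.152
M5
G0 X0.000 Y0.000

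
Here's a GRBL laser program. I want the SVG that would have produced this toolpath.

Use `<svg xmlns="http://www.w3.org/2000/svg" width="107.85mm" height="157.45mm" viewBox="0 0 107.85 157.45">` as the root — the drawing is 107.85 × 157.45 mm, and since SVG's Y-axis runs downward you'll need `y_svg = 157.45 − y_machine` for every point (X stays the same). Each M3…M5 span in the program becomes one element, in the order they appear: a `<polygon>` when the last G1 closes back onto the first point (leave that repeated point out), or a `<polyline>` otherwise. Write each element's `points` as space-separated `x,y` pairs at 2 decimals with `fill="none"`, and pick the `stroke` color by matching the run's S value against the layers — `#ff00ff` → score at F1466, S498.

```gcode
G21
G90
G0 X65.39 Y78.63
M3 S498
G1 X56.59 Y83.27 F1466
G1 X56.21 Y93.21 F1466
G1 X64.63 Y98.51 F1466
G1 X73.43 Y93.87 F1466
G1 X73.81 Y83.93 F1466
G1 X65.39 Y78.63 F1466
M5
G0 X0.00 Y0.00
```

y_svg = 157.45 − y_m. Every run uses S498, so all elements get stroke `#ff00ff` (score).

[1] closed run; points: 65.39,78.82 56.59,74.18 56.21,64.24 64.63,58.94 73.43,63.58 73.81,73.52

<svg xmlns="http://www.w3.org/2000/svg" width="107.85mm" height="157.45mm" viewBox="0 0 107.85 157.45">
  <polygon points="65.39,78.82 56.59,74.18 56.21,64.24 64.63,58.94 73.43,63.58 73.81,73.52" fill="none" stroke="#ff00ff"/>
</svg>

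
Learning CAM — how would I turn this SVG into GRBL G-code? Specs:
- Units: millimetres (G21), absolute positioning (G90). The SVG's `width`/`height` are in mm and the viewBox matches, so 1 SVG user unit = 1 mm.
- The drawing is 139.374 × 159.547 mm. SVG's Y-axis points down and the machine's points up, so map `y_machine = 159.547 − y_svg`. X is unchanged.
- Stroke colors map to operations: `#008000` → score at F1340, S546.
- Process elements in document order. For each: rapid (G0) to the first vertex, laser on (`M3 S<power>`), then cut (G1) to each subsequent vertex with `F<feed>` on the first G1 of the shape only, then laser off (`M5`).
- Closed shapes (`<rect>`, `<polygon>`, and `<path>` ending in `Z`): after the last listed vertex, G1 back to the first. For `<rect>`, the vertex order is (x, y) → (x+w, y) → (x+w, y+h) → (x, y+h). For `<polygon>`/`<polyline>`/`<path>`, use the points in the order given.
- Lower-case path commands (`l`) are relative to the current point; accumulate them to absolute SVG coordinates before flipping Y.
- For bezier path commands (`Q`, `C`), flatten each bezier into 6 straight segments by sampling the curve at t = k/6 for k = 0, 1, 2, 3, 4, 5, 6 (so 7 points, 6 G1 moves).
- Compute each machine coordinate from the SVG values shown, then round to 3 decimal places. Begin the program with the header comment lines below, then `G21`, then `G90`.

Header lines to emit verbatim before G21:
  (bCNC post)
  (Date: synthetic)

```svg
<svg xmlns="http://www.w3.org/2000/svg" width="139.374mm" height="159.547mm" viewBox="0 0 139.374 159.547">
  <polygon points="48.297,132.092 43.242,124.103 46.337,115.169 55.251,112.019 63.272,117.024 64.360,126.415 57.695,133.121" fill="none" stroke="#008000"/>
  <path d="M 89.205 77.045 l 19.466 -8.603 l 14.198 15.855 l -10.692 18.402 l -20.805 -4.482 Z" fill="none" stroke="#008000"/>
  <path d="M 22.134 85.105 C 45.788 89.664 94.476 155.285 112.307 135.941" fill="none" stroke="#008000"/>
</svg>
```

(bCNC post)
(Date: synthetic)
G21
G90
G0 X48.297 Y27.455
M3 S546
G1 X43.242 Y35.444 F1340
G1 X46.337 Y44.378
G1 X55.251 Y47.528
G1 X63.272 Y42.523
G1 X64.360 Y33.132
G1 X57.695 Y26.426
G1 X48.297 Y27.455
M5
G0 X89.205 Y82.502
M3 S546
G1 X108.671 Y91.105 F1340
G1 X122.869 Y75.250
G1 X112.177 Y56.848
G1 X91.372 Y61.330
G1 X89.205 Y82.502
M5
G0 X22.134 Y74.442
M3 S546
G1 X35.788 Y67.750 F1340
G1 X52.063 Y54.937
G1 X69.404 Y40.060
G1 X86.260 Y27.175
G1 X101.079 Y20.338
G1 X112.307 Y23.606
M5

Since the viewBox matches the mm dimensions, user units are millimetres directly. The only transform is the Y-flip y_m = 159.547 − y_svg.

Shape 1 is a regular polygon drawn with `<polygon>`. Its stroke #008000 means score at S546, F1340. After flipping Y the toolpath is (48.297,27.455) → (43.242,35.444) → (46.337,44.378) → (55.251,47.528) → (63.272,42.523) → (64.360,33.132) → (57.695,26.426) → (48.297,27.455), returning to the start.

Shape 2 is a regular polygon drawn with `<path>`. Its stroke #008000 means score at S546, F1340. After flipping Y the toolpath is (89.205,82.502) → (108.671,91.105) → (122.869,75.250) → (112.177,56.848) → (91.372,61.330) → (89.205,82.502), returning to the start.

Shape 3 is a cubic bezier drawn with `<path>`. Its stroke #008000 means score at S546, F1340. After flipping Y the toolpath is (22.134,74.442) → (35.788,67.750) → (52.063,54.937) → (69.404,40.060) → (86.260,27.175) → (101.079,20.338) → (112.307,23.606).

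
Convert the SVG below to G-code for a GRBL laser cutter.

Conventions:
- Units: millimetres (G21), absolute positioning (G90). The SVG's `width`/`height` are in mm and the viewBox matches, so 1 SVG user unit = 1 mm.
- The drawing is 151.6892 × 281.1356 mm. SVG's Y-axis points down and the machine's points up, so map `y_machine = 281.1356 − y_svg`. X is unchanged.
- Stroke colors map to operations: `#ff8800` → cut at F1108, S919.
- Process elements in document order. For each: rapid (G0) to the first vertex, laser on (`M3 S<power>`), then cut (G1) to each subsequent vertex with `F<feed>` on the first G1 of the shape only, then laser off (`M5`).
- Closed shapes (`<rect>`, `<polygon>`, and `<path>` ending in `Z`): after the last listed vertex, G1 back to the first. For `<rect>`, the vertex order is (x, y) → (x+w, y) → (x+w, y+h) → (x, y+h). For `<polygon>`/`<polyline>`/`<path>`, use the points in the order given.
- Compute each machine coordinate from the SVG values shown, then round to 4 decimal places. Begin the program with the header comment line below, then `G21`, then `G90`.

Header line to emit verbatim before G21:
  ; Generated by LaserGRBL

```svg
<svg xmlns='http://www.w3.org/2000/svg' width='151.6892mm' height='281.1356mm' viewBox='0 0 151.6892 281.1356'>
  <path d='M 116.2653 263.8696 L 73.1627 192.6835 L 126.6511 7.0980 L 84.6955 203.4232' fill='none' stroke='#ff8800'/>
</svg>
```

Since the viewBox matches the mm dimensions, user units are millimetres directly. The only transform is the Y-flip y_m = 281.1356 − y_svg.

Shape 1 is a open polyline drawn with `<path>`. Its stroke #ff8800 means cut at S919, F1108. After flipping Y the toolpath is (116.2653,17.2660) → (73.1627,88.4521) → (126.6511,274.0376) → (84.6955,77.7124).

; Generated by LaserGRBL
G21
G90
G0 X116.2653 Y17.2660
M3 S919
G1 X73.1627 Y88.4521 F1108
G1 X126.6511 Y274.0376
G1 X84.6955 Y77.7124
M5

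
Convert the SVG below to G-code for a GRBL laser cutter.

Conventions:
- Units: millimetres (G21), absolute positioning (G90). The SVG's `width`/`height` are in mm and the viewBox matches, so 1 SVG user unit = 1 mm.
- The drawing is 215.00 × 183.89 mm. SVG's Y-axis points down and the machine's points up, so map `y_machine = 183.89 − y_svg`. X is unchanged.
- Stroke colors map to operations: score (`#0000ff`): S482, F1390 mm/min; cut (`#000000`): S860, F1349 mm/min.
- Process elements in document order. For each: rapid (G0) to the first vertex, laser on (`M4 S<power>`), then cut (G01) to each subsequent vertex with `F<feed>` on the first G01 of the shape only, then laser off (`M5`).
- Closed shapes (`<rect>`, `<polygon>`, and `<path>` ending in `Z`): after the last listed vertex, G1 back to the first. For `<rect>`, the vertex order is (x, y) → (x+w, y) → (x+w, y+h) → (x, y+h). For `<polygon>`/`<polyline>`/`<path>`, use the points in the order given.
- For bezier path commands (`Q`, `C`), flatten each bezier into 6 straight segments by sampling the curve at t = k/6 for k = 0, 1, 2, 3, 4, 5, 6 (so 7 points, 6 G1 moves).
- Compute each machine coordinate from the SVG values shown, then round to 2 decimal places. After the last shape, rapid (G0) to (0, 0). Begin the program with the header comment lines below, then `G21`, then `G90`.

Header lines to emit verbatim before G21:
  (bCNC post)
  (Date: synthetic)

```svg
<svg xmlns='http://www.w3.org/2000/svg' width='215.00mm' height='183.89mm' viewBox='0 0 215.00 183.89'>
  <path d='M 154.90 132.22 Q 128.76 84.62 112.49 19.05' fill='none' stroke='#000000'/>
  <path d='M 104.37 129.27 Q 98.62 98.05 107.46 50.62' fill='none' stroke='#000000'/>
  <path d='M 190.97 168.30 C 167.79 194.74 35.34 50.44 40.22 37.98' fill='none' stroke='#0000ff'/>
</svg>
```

(bCNC post)
(Date: synthetic)
G21
G90
G0 X154.90 Y51.67
M4 S860
G01 X146.46 Y68.04 F1349
G01 X138.57 Y85.40
G01 X131.23 Y103.76
G01 X124.43 Y123.12
G01 X118.19 Y143.48
G01 X112.49 Y164.84
M5
G0 X104.37 Y54.62
M4 S860
G01 X102.86 Y65.48 F1349
G01 X102.16 Y77.23
G01 X102.27 Y89.89
G01 X103.19 Y103.45
G01 X104.92 Y117.91
G01 X107.46 Y133.27
M5
G0 X190.97 Y15.59
M4 S482
G01 X171.42 Y15.20 F1390
G01 X140.50 Y34.86
G01 X105.07 Y66.16
G01 X71.98 Y100.71
G01 X48.08 Y130.09
G01 X40.22 Y145.91
M5
G0 X0.00 Y0.00

1 u = 1 mm; y_m = 183.89 − y.

[1] `<path>` quadratic bezier, #000000→cut S860 F1349: (154.90,51.67) → (146.46,68.04) → (138.57,85.40) → (131.23,103.76) → (124.43,123.12) → (118.19,143.48) → (112.49,164.84)

[2] `<path>` quadratic bezier, #000000→cut S860 F1349: (104.37,54.62) → (102.86,65.48) → (102.16,77.23) → (102.27,89.89) → (103.19,103.45) → (104.92,117.91) → (107.46,133.27)

[3] `<path>` cubic bezier, #0000ff→score S482 F1390: (190.97,15.59) → (171.42,15.20) → (140.50,34.86) → (105.07,66.16) → (71.98,100.71) → (48.08,130.09) → (40.22,145.91)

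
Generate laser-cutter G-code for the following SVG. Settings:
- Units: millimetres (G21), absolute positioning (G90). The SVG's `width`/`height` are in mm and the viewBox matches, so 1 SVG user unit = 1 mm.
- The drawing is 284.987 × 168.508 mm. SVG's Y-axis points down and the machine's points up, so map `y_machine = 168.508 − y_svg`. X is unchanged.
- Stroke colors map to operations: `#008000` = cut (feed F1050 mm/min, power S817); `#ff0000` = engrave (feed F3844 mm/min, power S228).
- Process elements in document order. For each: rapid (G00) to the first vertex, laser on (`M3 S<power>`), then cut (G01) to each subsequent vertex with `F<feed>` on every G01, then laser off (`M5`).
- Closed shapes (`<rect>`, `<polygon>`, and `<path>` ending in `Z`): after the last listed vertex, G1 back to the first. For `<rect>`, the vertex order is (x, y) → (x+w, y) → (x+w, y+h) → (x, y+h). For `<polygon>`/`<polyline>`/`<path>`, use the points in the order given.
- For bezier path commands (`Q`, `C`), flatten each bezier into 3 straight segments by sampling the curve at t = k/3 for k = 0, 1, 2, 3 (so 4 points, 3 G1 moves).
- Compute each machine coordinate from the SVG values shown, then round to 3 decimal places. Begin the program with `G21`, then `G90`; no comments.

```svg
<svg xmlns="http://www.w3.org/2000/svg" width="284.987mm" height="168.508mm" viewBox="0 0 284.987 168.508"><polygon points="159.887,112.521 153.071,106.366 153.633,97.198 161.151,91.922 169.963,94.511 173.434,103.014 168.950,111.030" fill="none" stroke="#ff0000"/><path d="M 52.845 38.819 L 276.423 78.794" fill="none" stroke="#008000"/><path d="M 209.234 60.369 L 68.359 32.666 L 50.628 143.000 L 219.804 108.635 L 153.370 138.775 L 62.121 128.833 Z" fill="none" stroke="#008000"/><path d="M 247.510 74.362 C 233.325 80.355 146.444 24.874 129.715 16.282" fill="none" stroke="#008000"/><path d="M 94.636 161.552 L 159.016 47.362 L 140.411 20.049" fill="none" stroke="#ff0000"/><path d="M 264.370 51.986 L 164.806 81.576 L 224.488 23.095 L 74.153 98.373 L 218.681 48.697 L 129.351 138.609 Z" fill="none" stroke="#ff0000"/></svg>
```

1 u = 1 mm; y_m = 168.508 − y.

[1] `<polygon>` regular polygon, #ff0000→engrave S228 F3844: (159.887,55.987) → (153.071,62.142) → (153.633,71.310) → (161.151,76.586) → (169.963,73.997) → (173.434,65.494) → (168.950,57.478) → (159.887,55.987) (closed)

[2] `<path>` line segment, #008000→cut S817 F1050: (52.845,129.689) → (276.423,89.714)

[3] `<path>` closed polygon, #008000→cut S817 F1050: (209.234,108.139) → (68.359,135.842) → (50.628,25.508) → (219.804,59.873) → (153.370,29.733) → (62.121,39.675) → (209.234,108.139) (closed)

[4] `<path>` cubic bezier, #008000→cut S817 F1050: (247.510,94.146) → (214.384,104.631) → (164.537,132.018) → (129.715,152.226)

[5] `<path>` open polyline, #ff0000→engrave S228 F3844: (94.636,6.956) → (159.016,121.146) → (140.411,148.459)

[6] `<path>` closed polygon, #ff0000→engrave S228 F3844: (264.370,116.522) → (164.806,86.932) → (224.488,145.413) → (74.153,70.135) → (218.681,119.811) → (129.351,29.899) → (264.370,116.522) (closed)

G21
G90
G00 X159.887 Y55.987
M3 S228
G01 X153.071 Y62.142 F3844
G01 X153.633 Y71.310 F3844
G01 X161.151 Y76.586 F3844
G01 X169.963 Y73.997 F3844
G01 X173.434 Y65.494 F3844
G01 X168.950 Y57.478 F3844
G01 X159.887 Y55.987 F3844
M5
G00 X52.845 Y129.689
M3 S817
G01 X276.423 Y89.714 F1050
M5
G00 X209.234 Y108.139
M3 S817
G01 X68.359 Y135.842 F1050
G01 X50.628 Y25.508 F1050
G01 X219.804 Y59.873 F1050
G01 X153.370 Y29.733 F1050
G01 X62.121 Y39.675 F1050
G01 X209.234 Y108.139 F1050
M5
G00 X247.510 Y94.146
M3 S817
G01 X214.384 Y104.631 F1050
G01 X164.537 Y132.018 F1050
G01 X129.715 Y152.226 F1050
M5
G00 X94.636 Y6.956
M3 S228
G01 X159.016 Y121.146 F3844
G01 X140.411 Y148.459 F3844
M5
G00 X264.370 Y116.522
M3 S228
G01 X164.806 Y86.932 F3844
G01 X224.488 Y145.413 F3844
G01 X74.153 Y70.135 F3844
G01 X218.681 Y119.811 F3844
G01 X129.351 Y29.899 F3844
G01 X264.370 Y116.522 F3844
M5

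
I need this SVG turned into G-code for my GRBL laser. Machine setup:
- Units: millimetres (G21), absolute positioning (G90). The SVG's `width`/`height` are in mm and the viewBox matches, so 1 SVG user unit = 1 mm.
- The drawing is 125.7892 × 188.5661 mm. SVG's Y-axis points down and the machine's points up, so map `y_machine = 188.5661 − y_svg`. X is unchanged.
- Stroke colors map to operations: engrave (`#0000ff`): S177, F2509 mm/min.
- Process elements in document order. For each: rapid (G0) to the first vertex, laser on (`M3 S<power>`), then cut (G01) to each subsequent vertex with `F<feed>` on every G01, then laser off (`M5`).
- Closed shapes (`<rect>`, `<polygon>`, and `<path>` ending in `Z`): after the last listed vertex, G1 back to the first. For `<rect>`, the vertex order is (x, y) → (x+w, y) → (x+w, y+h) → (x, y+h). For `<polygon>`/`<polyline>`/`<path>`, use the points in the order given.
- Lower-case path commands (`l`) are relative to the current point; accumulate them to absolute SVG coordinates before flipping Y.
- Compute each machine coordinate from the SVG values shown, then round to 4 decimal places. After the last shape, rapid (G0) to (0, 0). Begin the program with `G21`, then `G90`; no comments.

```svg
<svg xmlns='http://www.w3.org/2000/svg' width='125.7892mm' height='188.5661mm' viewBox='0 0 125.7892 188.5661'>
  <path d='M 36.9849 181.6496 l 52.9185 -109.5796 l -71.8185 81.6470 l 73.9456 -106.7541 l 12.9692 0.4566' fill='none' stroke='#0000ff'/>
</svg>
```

G21
G90
G0 X36.9849 Y6.9165
M3 S177
G01 X89.9034 Y116.4961 F2509
G01 X18.0849 Y34.8491 F2509
G01 X92.0305 Y141.6032 F2509
G01 X104.9997 Y141.1466 F2509
M5
G0 X0.0000 Y0.0000

1 u = 1 mm; y_m = 188.5661 − y.

[1] `<path>` open polyline, #0000ff→engrave S177 F2509: (36.9849,6.9165) → (89.9034,116.4961) → (18.0849,34.8491) → (92.0305,141.6032) → (104.9997,141.1466)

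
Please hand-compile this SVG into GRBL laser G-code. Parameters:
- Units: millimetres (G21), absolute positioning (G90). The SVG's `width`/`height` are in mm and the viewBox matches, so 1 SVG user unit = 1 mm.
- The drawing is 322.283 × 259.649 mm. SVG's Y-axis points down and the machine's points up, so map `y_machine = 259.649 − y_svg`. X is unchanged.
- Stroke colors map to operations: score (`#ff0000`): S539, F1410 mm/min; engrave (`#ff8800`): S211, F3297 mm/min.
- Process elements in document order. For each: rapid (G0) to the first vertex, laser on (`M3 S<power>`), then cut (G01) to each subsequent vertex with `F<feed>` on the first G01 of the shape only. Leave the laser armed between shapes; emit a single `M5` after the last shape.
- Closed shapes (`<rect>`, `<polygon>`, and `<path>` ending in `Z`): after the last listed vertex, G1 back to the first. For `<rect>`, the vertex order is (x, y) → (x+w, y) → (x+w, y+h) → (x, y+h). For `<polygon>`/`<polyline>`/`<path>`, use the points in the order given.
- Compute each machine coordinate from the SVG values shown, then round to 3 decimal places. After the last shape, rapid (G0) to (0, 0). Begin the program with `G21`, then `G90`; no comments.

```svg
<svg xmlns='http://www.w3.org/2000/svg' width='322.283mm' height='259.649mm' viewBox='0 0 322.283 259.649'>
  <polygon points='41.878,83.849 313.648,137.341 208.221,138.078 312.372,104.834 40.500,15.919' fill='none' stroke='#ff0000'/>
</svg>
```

G21
G90
G0 X41.878 Y175.800
M3 S539
G01 X313.648 Y122.308 F1410
G01 X208.221 Y121.571
G01 X312.372 Y154.815
G01 X40.500 Y243.730
G01 X41.878 Y175.800
M5
G0 X0.000 Y0.000

Since the viewBox matches the mm dimensions, user units are millimetres directly. The only transform is the Y-flip y_m = 259.649 − y_svg.

Shape 1 is a closed polygon drawn with `<polygon>`. Its stroke #ff0000 means score at S539, F1410. After flipping Y the toolpath is (41.878,175.800) → (313.648,122.308) → (208.221,121.571) → (312.372,154.815) → (40.500,243.730) → (41.878,175.800), returning to the start.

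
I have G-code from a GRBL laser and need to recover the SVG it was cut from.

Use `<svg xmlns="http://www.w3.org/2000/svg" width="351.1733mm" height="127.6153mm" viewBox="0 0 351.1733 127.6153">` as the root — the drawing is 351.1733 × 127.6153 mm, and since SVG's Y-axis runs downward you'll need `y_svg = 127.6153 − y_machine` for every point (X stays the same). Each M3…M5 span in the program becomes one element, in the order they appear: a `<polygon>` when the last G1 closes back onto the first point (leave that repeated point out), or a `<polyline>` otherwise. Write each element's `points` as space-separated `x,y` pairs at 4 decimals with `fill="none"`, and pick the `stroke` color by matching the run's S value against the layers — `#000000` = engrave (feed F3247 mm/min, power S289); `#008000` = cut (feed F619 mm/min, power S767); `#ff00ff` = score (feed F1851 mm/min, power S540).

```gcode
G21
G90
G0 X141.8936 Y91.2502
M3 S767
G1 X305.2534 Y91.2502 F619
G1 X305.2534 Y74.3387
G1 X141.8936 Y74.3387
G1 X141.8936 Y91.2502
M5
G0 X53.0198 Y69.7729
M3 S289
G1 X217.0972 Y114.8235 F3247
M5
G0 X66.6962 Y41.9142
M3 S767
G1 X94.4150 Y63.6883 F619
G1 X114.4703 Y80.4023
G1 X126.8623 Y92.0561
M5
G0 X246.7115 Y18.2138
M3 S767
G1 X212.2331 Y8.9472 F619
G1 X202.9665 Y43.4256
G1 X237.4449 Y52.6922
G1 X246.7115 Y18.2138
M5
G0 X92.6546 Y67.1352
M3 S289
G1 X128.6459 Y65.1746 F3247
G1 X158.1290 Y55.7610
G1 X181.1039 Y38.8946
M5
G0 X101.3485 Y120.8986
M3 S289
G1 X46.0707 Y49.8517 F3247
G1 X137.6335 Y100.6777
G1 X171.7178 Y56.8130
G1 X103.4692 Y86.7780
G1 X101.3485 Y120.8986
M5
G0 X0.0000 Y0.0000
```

y_svg = 127.6153 − y_m.

[1] S767→`#008000` (cut); closed run; points: 141.8936,36.3651 305.2534,36.3651 305.2534,53.2766 141.8936,53.2766

[2] S289→`#000000` (engrave); open run; points: 53.0198,57.8424 217.0972,12.7918

[3] S767→`#008000` (cut); open run; points: 66.6962,85.7011 94.4150,63.9270 114.4703,47.2130 126.8623,35.5592

[4] S767→`#008000` (cut); closed run; points: 246.7115,109.4015 212.2331,118.6681 202.9665,84.1897 237.4449,74.9231

[5] S289→`#000000` (engrave); open run; points: 92.6546,60.4801 128.6459,62.4407 158.1290,71.8543 181.1039,88.7207

[6] S289→`#000000` (engrave); closed run; points: 101.3485,6.7167 46.0707,77.7636 137.6335,26.9376 171.7178,70.8023 103.4692,40.8373

<svg xmlns="http://www.w3.org/2000/svg" width="351.1733mm" height="127.6153mm" viewBox="0 0 351.1733 127.6153">
  <polygon points="141.8936,36.3651 305.2534,36.3651 305.2534,53.2766 141.8936,53.2766" fill="none" stroke="#008000"/>
  <polyline points="53.0198,57.8424 217.0972,12.7918" fill="none" stroke="#000000"/>
  <polyline points="66.6962,85.7011 94.4150,63.9270 114.4703,47.2130 126.8623,35.5592" fill="none" stroke="#008000"/>
  <polygon points="246.7115,109.4015 212.2331,118.6681 202.9665,84.1897 237.4449,74.9231" fill="none" stroke="#008000"/>
  <polyline points="92.6546,60.4801 128.6459,62.4407 158.1290,71.8543 181.1039,88.7207" fill="none" stroke="#000000"/>
  <polygon points="101.3485,6.7167 46.0707,77.7636 137.6335,26.9376 171.7178,70.8023 103.4692,40.8373" fill="none" stroke="#000000"/>
</svg>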